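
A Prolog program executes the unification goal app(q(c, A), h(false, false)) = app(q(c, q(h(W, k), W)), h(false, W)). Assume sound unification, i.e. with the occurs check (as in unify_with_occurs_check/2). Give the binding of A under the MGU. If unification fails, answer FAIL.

Decompose app/2: q(c, A) = q(c, q(h(W, k), W)),  h(false, false) = h(false, W).
Decompose q/2: c = c,  A = q(h(W, k), W).
Delete trivial equation c = c.
Bind A := q(h(W, k), W); no other remaining equation mentions A.
Decompose h/2: false = false,  false = W.
Delete trivial equation false = false.
Bind W := false. Substituting into the earlier binding gives A := q(h(false, k), false).
MGU = { A ↦ q(h(false, k), false), W ↦ false }, so A ↦ q(h(false, k), false).

q(h(false, k), false)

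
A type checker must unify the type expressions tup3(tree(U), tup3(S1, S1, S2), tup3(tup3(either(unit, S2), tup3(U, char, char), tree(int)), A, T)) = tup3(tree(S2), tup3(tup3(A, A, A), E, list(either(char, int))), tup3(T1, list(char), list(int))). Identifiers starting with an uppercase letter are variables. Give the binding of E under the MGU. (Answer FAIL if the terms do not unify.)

tup3(list(char), list(char), list(char))

Decompose tup3/3: tree(U) = tree(S2),  tup3(S1, S1, S2) = tup3(tup3(A, A, A), E, list(either(char, int))),  tup3(tup3(either(unit, S2), tup3(U, char, char), tree(int)), A, T) = tup3(T1, list(char), list(int)).
Decompose tree/1: U = S2.
Bind U := S2; substituting into the one remaining equation that mentions U gives: tup3(tup3(either(unit, S2), tup3(S2, char, char), tree(int)), A, T) = tup3(T1, list(char), list(int)).
Decompose tup3/3: S1 = tup3(A, A, A),  S1 = E,  S2 = list(either(char, int)).
Bind S1 := tup3(A, A, A); substituting into the one remaining equation that mentions S1 gives: tup3(A, A, A) = E.
Bind E := tup3(A, A, A); no other remaining equation mentions E.
Bind S2 := list(either(char, int)); substituting into the remaining equation gives: tup3(tup3(either(unit, list(either(char, int))), tup3(list(either(char, int)), char, char), tree(int)), A, T) = tup3(T1, list(char), list(int)). Substituting into the earlier binding gives U := list(either(char, int)).
Decompose tup3/3: tup3(either(unit, list(either(char, int))), tup3(list(either(char, int)), char, char), tree(int)) = T1,  A = list(char),  T = list(int).
Bind T1 := tup3(either(unit, list(either(char, int))), tup3(list(either(char, int)), char, char), tree(int)); no other remaining equation mentions T1.
Bind A := list(char); no other remaining equation mentions A. Substituting into the earlier bindings gives S1 := tup3(list(char), list(char), list(char)), E := tup3(list(char), list(char), list(char)).
Bind T := list(int).
MGU = { U := list(either(char, int)), S1 := tup3(list(char), list(char), list(char)), E := tup3(list(char), list(char), list(char)), S2 := list(either(char, int)), T1 := tup3(either(unit, list(either(char, int))), tup3(list(either(char, int)), char, char), tree(int)), A := list(char), T := list(int) }, so E := tup3(list(char), list(char), list(char)).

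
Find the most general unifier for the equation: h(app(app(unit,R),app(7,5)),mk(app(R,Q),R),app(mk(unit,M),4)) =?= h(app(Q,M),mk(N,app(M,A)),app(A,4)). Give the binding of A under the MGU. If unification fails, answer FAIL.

Decompose h/3: app(app(unit,R),app(7,5)) =?= app(Q,M),  mk(app(R,Q),R) =?= mk(N,app(M,A)),  app(mk(unit,M),4) =?= app(A,4).
Decompose app/2: app(unit,R) =?= Q,  app(7,5) =?= M.
Bind Q := app(unit,R); substituting into the one remaining equation that mentions Q gives: mk(app(R,app(unit,R)),R) =?= mk(N,app(M,A)).
Bind M := app(7,5); substituting into the remaining equations gives: mk(app(R,app(unit,R)),R) =?= mk(N,app(app(7,5),A)),  app(mk(unit,app(7,5)),4) =?= app(A,4).
Decompose mk/2: app(R,app(unit,R)) =?= N,  R =?= app(app(7,5),A).
Bind N := app(R,app(unit,R)); no other remaining equation mentions N.
Bind R := app(app(7,5),A); no other remaining equation mentions R. Substituting into the earlier bindings gives Q := app(unit,app(app(7,5),A)), N := app(app(app(7,5),A),app(unit,app(app(7,5),A))).
Decompose app/2: mk(unit,app(7,5)) =?= A,  4 =?= 4.
Bind A := mk(unit,app(7,5)); no other remaining equation mentions A. Substituting into the earlier bindings gives Q := app(unit,app(app(7,5),mk(unit,app(7,5)))), N := app(app(app(7,5),mk(unit,app(7,5))),app(unit,app(app(7,5),mk(unit,app(7,5))))), R := app(app(7,5),mk(unit,app(7,5))).
Delete trivial equation 4 =?= 4.
MGU = { Q ↦ app(unit,app(app(7,5),mk(unit,app(7,5)))), M ↦ app(7,5), N ↦ app(app(app(7,5),mk(unit,app(7,5))),app(unit,app(app(7,5),mk(unit,app(7,5))))), R ↦ app(app(7,5),mk(unit,app(7,5))), A ↦ mk(unit,app(7,5)) }, so A ↦ mk(unit,app(7,5)).

mk(unit,app(7,5))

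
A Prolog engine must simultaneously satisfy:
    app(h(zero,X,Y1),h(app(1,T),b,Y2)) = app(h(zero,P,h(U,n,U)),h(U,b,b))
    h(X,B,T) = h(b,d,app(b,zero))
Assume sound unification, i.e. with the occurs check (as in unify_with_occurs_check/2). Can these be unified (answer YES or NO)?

Decompose app/2: h(zero,X,Y1) = h(zero,P,h(U,n,U)),  h(app(1,T),b,Y2) = h(U,b,b).
Decompose h/3: zero = zero,  X = P,  Y1 = h(U,n,U).
Delete trivial equation zero = zero.
Bind X := P; substituting into the one remaining equation that mentions X gives: h(P,B,T) = h(b,d,app(b,zero)).
Bind Y1 := h(U,n,U); no other remaining equation mentions Y1.
Decompose h/3: app(1,T) = U,  b = b,  Y2 = b.
Bind U := app(1,T); no other remaining equation mentions U. Substituting into the earlier binding gives Y1 := h(app(1,T),n,app(1,T)).
Delete trivial equation b = b.
Bind Y2 := b; no other remaining equation mentions Y2.
Decompose h/3: P = b,  B = d,  T = app(b,zero).
Bind P := b; no other remaining equation mentions P. Substituting into the earlier binding gives X := b.
Bind B := d; no other remaining equation mentions B.
Bind T := app(b,zero). Substituting into the earlier bindings gives Y1 := h(app(1,app(b,zero)),n,app(1,app(b,zero))), U := app(1,app(b,zero)).
No equations remain and no clash or occurs-check failure arose, so a unifier exists.

YES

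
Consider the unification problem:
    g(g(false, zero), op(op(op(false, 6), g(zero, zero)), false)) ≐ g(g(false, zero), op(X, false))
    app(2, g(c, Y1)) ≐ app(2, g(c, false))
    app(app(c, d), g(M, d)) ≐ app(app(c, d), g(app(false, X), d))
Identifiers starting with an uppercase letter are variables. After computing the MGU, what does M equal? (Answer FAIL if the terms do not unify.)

app(false, op(op(false, 6), g(zero, zero)))

Decompose g/2: g(false, zero) ≐ g(false, zero),  op(op(op(false, 6), g(zero, zero)), false) ≐ op(X, false).
Delete trivial equation g(false, zero) ≐ g(false, zero).
Decompose op/2: op(op(false, 6), g(zero, zero)) ≐ X,  false ≐ false.
Bind X := op(op(false, 6), g(zero, zero)); substituting into the one remaining equation that mentions X gives: app(app(c, d), g(M, d)) ≐ app(app(c, d), g(app(false, op(op(false, 6), g(zero, zero))), d)).
Delete trivial equation false ≐ false.
Decompose app/2: 2 ≐ 2,  g(c, Y1) ≐ g(c, false).
Delete trivial equation 2 ≐ 2.
Decompose g/2: c ≐ c,  Y1 ≐ false.
Delete trivial equation c ≐ c.
Bind Y1 := false; no other remaining equation mentions Y1.
Decompose app/2: app(c, d) ≐ app(c, d),  g(M, d) ≐ g(app(false, op(op(false, 6), g(zero, zero))), d).
Delete trivial equation app(c, d) ≐ app(c, d).
Decompose g/2: M ≐ app(false, op(op(false, 6), g(zero, zero))),  d ≐ d.
Bind M := app(false, op(op(false, 6), g(zero, zero))); no other remaining equation mentions M.
Delete trivial equation d ≐ d.
MGU = { X := op(op(false, 6), g(zero, zero)), Y1 := false, M := app(false, op(op(false, 6), g(zero, zero))) }, so M := app(false, op(op(false, 6), g(zero, zero))).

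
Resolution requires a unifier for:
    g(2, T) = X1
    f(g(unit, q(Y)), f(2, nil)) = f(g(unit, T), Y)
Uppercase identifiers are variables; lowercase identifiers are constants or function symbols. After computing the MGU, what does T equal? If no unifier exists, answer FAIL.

q(f(2, nil))

Bind X1 := g(2, T); no other remaining equation mentions X1.
Decompose f/2: g(unit, q(Y)) = g(unit, T),  f(2, nil) = Y.
Decompose g/2: unit = unit,  q(Y) = T.
Delete trivial equation unit = unit.
Bind T := q(Y); no other remaining equation mentions T. Substituting into the earlier binding gives X1 := g(2, q(Y)).
Bind Y := f(2, nil). Substituting into the earlier bindings gives X1 := g(2, q(f(2, nil))), T := q(f(2, nil)).
MGU = { X1 ↦ g(2, q(f(2, nil))), T ↦ q(f(2, nil)), Y ↦ f(2, nil) }, so T ↦ q(f(2, nil)).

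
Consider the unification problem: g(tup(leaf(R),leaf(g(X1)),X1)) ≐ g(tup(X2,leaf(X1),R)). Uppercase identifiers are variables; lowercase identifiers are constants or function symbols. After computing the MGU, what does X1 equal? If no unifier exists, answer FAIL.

FAIL

Decompose g/1: tup(leaf(R),leaf(g(X1)),X1) ≐ tup(X2,leaf(X1),R).
Decompose tup/3: leaf(R) ≐ X2,  leaf(g(X1)) ≐ leaf(X1),  X1 ≐ R.
Bind X2 := leaf(R); no other remaining equation mentions X2.
Decompose leaf/1: g(X1) ≐ X1.
Occurs check fails: X1 occurs in g(X1); the equation X1 ≐ g(X1) has no finite solution.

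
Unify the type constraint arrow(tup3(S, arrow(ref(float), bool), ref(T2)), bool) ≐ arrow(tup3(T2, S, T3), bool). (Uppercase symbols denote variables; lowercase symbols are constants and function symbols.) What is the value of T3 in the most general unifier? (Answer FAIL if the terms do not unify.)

ref(arrow(ref(float), bool))

Decompose arrow/2: tup3(S, arrow(ref(float), bool), ref(T2)) ≐ tup3(T2, S, T3),  bool ≐ bool.
Decompose tup3/3: S ≐ T2,  arrow(ref(float), bool) ≐ S,  ref(T2) ≐ T3.
Bind S := T2; substituting into the one remaining equation that mentions S gives: arrow(ref(float), bool) ≐ T2.
Bind T2 := arrow(ref(float), bool); substituting into the one remaining equation that mentions T2 gives: ref(arrow(ref(float), bool)) ≐ T3. Substituting into the earlier binding gives S := arrow(ref(float), bool).
Bind T3 := ref(arrow(ref(float), bool)); no other remaining equation mentions T3.
Delete trivial equation bool ≐ bool.
MGU = { S -> arrow(ref(float), bool), T2 -> arrow(ref(float), bool), T3 -> ref(arrow(ref(float), bool)) }, so T3 -> ref(arrow(ref(float), bool)).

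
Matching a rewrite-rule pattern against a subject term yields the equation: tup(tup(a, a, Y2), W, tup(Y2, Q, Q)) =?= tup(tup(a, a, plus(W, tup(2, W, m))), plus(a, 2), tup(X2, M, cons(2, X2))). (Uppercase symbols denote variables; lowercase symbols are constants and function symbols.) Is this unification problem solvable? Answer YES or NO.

Decompose tup/3: tup(a, a, Y2) =?= tup(a, a, plus(W, tup(2, W, m))),  W =?= plus(a, 2),  tup(Y2, Q, Q) =?= tup(X2, M, cons(2, X2)).
Decompose tup/3: a =?= a,  a =?= a,  Y2 =?= plus(W, tup(2, W, m)).
Delete trivial equation a =?= a.
Delete trivial equation a =?= a.
Bind Y2 := plus(W, tup(2, W, m)); substituting into the one remaining equation that mentions Y2 gives: tup(plus(W, tup(2, W, m)), Q, Q) =?= tup(X2, M, cons(2, X2)).
Bind W := plus(a, 2); substituting into the remaining equation gives: tup(plus(plus(a, 2), tup(2, plus(a, 2), m)), Q, Q) =?= tup(X2, M, cons(2, X2)). Substituting into the earlier binding gives Y2 := plus(plus(a, 2), tup(2, plus(a, 2), m)).
Decompose tup/3: plus(plus(a, 2), tup(2, plus(a, 2), m)) =?= X2,  Q =?= M,  Q =?= cons(2, X2).
Bind X2 := plus(plus(a, 2), tup(2, plus(a, 2), m)); substituting into the one remaining equation that mentions X2 gives: Q =?= cons(2, plus(plus(a, 2), tup(2, plus(a, 2), m))).
Bind Q := M; substituting into the remaining equation gives: M =?= cons(2, plus(plus(a, 2), tup(2, plus(a, 2), m))).
Bind M := cons(2, plus(plus(a, 2), tup(2, plus(a, 2), m))). Substituting into the earlier binding gives Q := cons(2, plus(plus(a, 2), tup(2, plus(a, 2), m))).
No equations remain and no clash or occurs-check failure arose, so a unifier exists.

YES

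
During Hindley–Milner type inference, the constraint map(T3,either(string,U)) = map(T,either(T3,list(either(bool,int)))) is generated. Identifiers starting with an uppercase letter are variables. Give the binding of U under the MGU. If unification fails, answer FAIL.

list(either(bool,int))

Decompose map/2: T3 = T,  either(string,U) = either(T3,list(either(bool,int))).
Bind T3 := T; substituting into the remaining equation gives: either(string,U) = either(T,list(either(bool,int))).
Decompose either/2: string = T,  U = list(either(bool,int)).
Bind T := string; no other remaining equation mentions T. Substituting into the earlier binding gives T3 := string.
Bind U := list(either(bool,int)).
MGU = { T3 -> string, T -> string, U -> list(either(bool,int)) }, so U -> list(either(bool,int)).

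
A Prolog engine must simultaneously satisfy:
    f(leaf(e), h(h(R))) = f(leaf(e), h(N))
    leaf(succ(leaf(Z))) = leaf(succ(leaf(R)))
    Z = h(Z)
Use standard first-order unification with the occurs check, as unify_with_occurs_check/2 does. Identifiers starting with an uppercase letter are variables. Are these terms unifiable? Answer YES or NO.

Decompose f/2: leaf(e) = leaf(e),  h(h(R)) = h(N).
Delete trivial equation leaf(e) = leaf(e).
Decompose h/1: h(R) = N.
Bind N := h(R); no other remaining equation mentions N.
Decompose leaf/1: succ(leaf(Z)) = succ(leaf(R)).
Decompose succ/1: leaf(Z) = leaf(R).
Decompose leaf/1: Z = R.
Bind Z := R; substituting into the remaining equation gives: R = h(R).
Occurs check fails: R occurs in h(R); the equation R = h(R) has no finite solution.

NO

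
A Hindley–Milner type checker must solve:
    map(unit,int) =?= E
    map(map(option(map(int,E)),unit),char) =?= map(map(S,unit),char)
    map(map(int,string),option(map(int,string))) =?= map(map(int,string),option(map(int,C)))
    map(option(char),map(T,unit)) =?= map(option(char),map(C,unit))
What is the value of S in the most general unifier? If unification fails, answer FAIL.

Bind E := map(unit,int); substituting into the one remaining equation that mentions E gives: map(map(option(map(int,map(unit,int))),unit),char) =?= map(map(S,unit),char).
Decompose map/2: map(option(map(int,map(unit,int))),unit) =?= map(S,unit),  char =?= char.
Decompose map/2: option(map(int,map(unit,int))) =?= S,  unit =?= unit.
Bind S := option(map(int,map(unit,int))); no other remaining equation mentions S.
Delete trivial equation unit =?= unit.
Delete trivial equation char =?= char.
Decompose map/2: map(int,string) =?= map(int,string),  option(map(int,string)) =?= option(map(int,C)).
Delete trivial equation map(int,string) =?= map(int,string).
Decompose option/1: map(int,string) =?= map(int,C).
Decompose map/2: int =?= int,  string =?= C.
Delete trivial equation int =?= int.
Bind C := string; substituting into the remaining equation gives: map(option(char),map(T,unit)) =?= map(option(char),map(string,unit)).
Decompose map/2: option(char) =?= option(char),  map(T,unit) =?= map(string,unit).
Delete trivial equation option(char) =?= option(char).
Decompose map/2: T =?= string,  unit =?= unit.
Bind T := string; no other remaining equation mentions T.
Delete trivial equation unit =?= unit.
MGU = { E ↦ map(unit,int), S ↦ option(map(int,map(unit,int))), C ↦ string, T ↦ string }, so S ↦ option(map(int,map(unit,int))).

option(map(int,map(unit,int)))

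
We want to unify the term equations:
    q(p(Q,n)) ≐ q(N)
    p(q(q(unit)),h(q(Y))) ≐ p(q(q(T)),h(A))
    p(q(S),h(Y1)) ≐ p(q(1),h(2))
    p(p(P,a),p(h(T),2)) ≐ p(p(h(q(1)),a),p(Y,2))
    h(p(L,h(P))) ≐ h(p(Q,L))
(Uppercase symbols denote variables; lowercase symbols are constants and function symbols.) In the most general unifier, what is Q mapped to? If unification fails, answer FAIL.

h(h(q(1)))

Decompose q/1: p(Q,n) ≐ N.
Bind N := p(Q,n); no other remaining equation mentions N.
Decompose p/2: q(q(unit)) ≐ q(q(T)),  h(q(Y)) ≐ h(A).
Decompose q/1: q(unit) ≐ q(T).
Decompose q/1: unit ≐ T.
Bind T := unit; substituting into the one remaining equation that mentions T gives: p(p(P,a),p(h(unit),2)) ≐ p(p(h(q(1)),a),p(Y,2)).
Decompose h/1: q(Y) ≐ A.
Bind A := q(Y); no other remaining equation mentions A.
Decompose p/2: q(S) ≐ q(1),  h(Y1) ≐ h(2).
Decompose q/1: S ≐ 1.
Bind S := 1; no other remaining equation mentions S.
Decompose h/1: Y1 ≐ 2.
Bind Y1 := 2; no other remaining equation mentions Y1.
Decompose p/2: p(P,a) ≐ p(h(q(1)),a),  p(h(unit),2) ≐ p(Y,2).
Decompose p/2: P ≐ h(q(1)),  a ≐ a.
Bind P := h(q(1)); substituting into the one remaining equation that mentions P gives: h(p(L,h(h(q(1))))) ≐ h(p(Q,L)).
Delete trivial equation a ≐ a.
Decompose p/2: h(unit) ≐ Y,  2 ≐ 2.
Bind Y := h(unit); no other remaining equation mentions Y. Substituting into the earlier binding gives A := q(h(unit)).
Delete trivial equation 2 ≐ 2.
Decompose h/1: p(L,h(h(q(1)))) ≐ p(Q,L).
Decompose p/2: L ≐ Q,  h(h(q(1))) ≐ L.
Bind L := Q; substituting into the remaining equation gives: h(h(q(1))) ≐ Q.
Bind Q := h(h(q(1))). Substituting into the earlier bindings gives N := p(h(h(q(1))),n), L := h(h(q(1))).
MGU = { N := p(h(h(q(1))),n), T := unit, A := q(h(unit)), S := 1, Y1 := 2, P := h(q(1)), Y := h(unit), L := h(h(q(1))), Q := h(h(q(1))) }, so Q := h(h(q(1))).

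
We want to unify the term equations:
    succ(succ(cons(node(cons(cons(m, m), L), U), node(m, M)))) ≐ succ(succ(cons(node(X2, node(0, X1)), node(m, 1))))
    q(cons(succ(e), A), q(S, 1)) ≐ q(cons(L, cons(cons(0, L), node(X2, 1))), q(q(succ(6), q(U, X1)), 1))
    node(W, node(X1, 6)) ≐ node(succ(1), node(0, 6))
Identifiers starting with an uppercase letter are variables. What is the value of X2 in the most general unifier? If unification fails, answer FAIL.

cons(cons(m, m), succ(e))

Decompose succ/1: succ(cons(node(cons(cons(m, m), L), U), node(m, M))) ≐ succ(cons(node(X2, node(0, X1)), node(m, 1))).
Decompose succ/1: cons(node(cons(cons(m, m), L), U), node(m, M)) ≐ cons(node(X2, node(0, X1)), node(m, 1)).
Decompose cons/2: node(cons(cons(m, m), L), U) ≐ node(X2, node(0, X1)),  node(m, M) ≐ node(m, 1).
Decompose node/2: cons(cons(m, m), L) ≐ X2,  U ≐ node(0, X1).
Bind X2 := cons(cons(m, m), L); substituting into the one remaining equation that mentions X2 gives: q(cons(succ(e), A), q(S, 1)) ≐ q(cons(L, cons(cons(0, L), node(cons(cons(m, m), L), 1))), q(q(succ(6), q(U, X1)), 1)).
Bind U := node(0, X1); substituting into the one remaining equation that mentions U gives: q(cons(succ(e), A), q(S, 1)) ≐ q(cons(L, cons(cons(0, L), node(cons(cons(m, m), L), 1))), q(q(succ(6), q(node(0, X1), X1)), 1)).
Decompose node/2: m ≐ m,  M ≐ 1.
Delete trivial equation m ≐ m.
Bind M := 1; no other remaining equation mentions M.
Decompose q/2: cons(succ(e), A) ≐ cons(L, cons(cons(0, L), node(cons(cons(m, m), L), 1))),  q(S, 1) ≐ q(q(succ(6), q(node(0, X1), X1)), 1).
Decompose cons/2: succ(e) ≐ L,  A ≐ cons(cons(0, L), node(cons(cons(m, m), L), 1)).
Bind L := succ(e); substituting into the one remaining equation that mentions L gives: A ≐ cons(cons(0, succ(e)), node(cons(cons(m, m), succ(e)), 1)). Substituting into the earlier binding gives X2 := cons(cons(m, m), succ(e)).
Bind A := cons(cons(0, succ(e)), node(cons(cons(m, m), succ(e)), 1)); no other remaining equation mentions A.
Decompose q/2: S ≐ q(succ(6), q(node(0, X1), X1)),  1 ≐ 1.
Bind S := q(succ(6), q(node(0, X1), X1)); no other remaining equation mentions S.
Delete trivial equation 1 ≐ 1.
Decompose node/2: W ≐ succ(1),  node(X1, 6) ≐ node(0, 6).
Bind W := succ(1); no other remaining equation mentions W.
Decompose node/2: X1 ≐ 0,  6 ≐ 6.
Bind X1 := 0; no other remaining equation mentions X1. Substituting into the earlier bindings gives U := node(0, 0), S := q(succ(6), q(node(0, 0), 0)).
Delete trivial equation 6 ≐ 6.
MGU = { X2 ↦ cons(cons(m, m), succ(e)), U ↦ node(0, 0), M ↦ 1, L ↦ succ(e), A ↦ cons(cons(0, succ(e)), node(cons(cons(m, m), succ(e)), 1)), S ↦ q(succ(6), q(node(0, 0), 0)), W ↦ succ(1), X1 ↦ 0 }, so X2 ↦ cons(cons(m, m), succ(e)).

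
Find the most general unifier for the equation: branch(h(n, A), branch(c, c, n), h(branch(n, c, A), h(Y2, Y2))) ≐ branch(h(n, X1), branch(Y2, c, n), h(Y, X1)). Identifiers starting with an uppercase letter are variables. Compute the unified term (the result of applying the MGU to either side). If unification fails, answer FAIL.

branch(h(n, h(c, c)), branch(c, c, n), h(branch(n, c, h(c, c)), h(c, c)))

Decompose branch/3: h(n, A) ≐ h(n, X1),  branch(c, c, n) ≐ branch(Y2, c, n),  h(branch(n, c, A), h(Y2, Y2)) ≐ h(Y, X1).
Decompose h/2: n ≐ n,  A ≐ X1.
Delete trivial equation n ≐ n.
Bind A := X1; substituting into the one remaining equation that mentions A gives: h(branch(n, c, X1), h(Y2, Y2)) ≐ h(Y, X1).
Decompose branch/3: c ≐ Y2,  c ≐ c,  n ≐ n.
Bind Y2 := c; substituting into the one remaining equation that mentions Y2 gives: h(branch(n, c, X1), h(c, c)) ≐ h(Y, X1).
Delete trivial equation c ≐ c.
Delete trivial equation n ≐ n.
Decompose h/2: branch(n, c, X1) ≐ Y,  h(c, c) ≐ X1.
Bind Y := branch(n, c, X1); no other remaining equation mentions Y.
Bind X1 := h(c, c). Substituting into the earlier bindings gives A := h(c, c), Y := branch(n, c, h(c, c)).
Applying the MGU to either side gives branch(h(n, h(c, c)), branch(c, c, n), h(branch(n, c, h(c, c)), h(c, c))).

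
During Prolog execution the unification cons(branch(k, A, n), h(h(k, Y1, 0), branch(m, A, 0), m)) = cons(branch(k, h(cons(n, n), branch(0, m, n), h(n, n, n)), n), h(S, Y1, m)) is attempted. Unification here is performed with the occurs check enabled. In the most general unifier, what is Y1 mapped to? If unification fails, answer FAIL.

Decompose cons/2: branch(k, A, n) = branch(k, h(cons(n, n), branch(0, m, n), h(n, n, n)), n),  h(h(k, Y1, 0), branch(m, A, 0), m) = h(S, Y1, m).
Decompose branch/3: k = k,  A = h(cons(n, n), branch(0, m, n), h(n, n, n)),  n = n.
Delete trivial equation k = k.
Bind A := h(cons(n, n), branch(0, m, n), h(n, n, n)); substituting into the one remaining equation that mentions A gives: h(h(k, Y1, 0), branch(m, h(cons(n, n), branch(0, m, n), h(n, n, n)), 0), m) = h(S, Y1, m).
Delete trivial equation n = n.
Decompose h/3: h(k, Y1, 0) = S,  branch(m, h(cons(n, n), branch(0, m, n), h(n, n, n)), 0) = Y1,  m = m.
Bind S := h(k, Y1, 0); no other remaining equation mentions S.
Bind Y1 := branch(m, h(cons(n, n), branch(0, m, n), h(n, n, n)), 0); no other remaining equation mentions Y1. Substituting into the earlier binding gives S := h(k, branch(m, h(cons(n, n), branch(0, m, n), h(n, n, n)), 0), 0).
Delete trivial equation m = m.
MGU = { A = h(cons(n, n), branch(0, m, n), h(n, n, n)), S = h(k, branch(m, h(cons(n, n), branch(0, m, n), h(n, n, n)), 0), 0), Y1 = branch(m, h(cons(n, n), branch(0, m, n), h(n, n, n)), 0) }, so Y1 = branch(m, h(cons(n, n), branch(0, m, n), h(n, n, n)), 0).

branch(m, h(cons(n, n), branch(0, m, n), h(n, n, n)), 0)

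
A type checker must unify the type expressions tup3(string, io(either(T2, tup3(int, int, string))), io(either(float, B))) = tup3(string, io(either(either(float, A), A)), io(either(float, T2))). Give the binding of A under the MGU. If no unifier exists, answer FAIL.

Decompose tup3/3: string = string,  io(either(T2, tup3(int, int, string))) = io(either(either(float, A), A)),  io(either(float, B)) = io(either(float, T2)).
Delete trivial equation string = string.
Decompose io/1: either(T2, tup3(int, int, string)) = either(either(float, A), A).
Decompose either/2: T2 = either(float, A),  tup3(int, int, string) = A.
Bind T2 := either(float, A); substituting into the one remaining equation that mentions T2 gives: io(either(float, B)) = io(either(float, either(float, A))).
Bind A := tup3(int, int, string); substituting into the remaining equation gives: io(either(float, B)) = io(either(float, either(float, tup3(int, int, string)))). Substituting into the earlier binding gives T2 := either(float, tup3(int, int, string)).
Decompose io/1: either(float, B) = either(float, either(float, tup3(int, int, string))).
Decompose either/2: float = float,  B = either(float, tup3(int, int, string)).
Delete trivial equation float = float.
Bind B := either(float, tup3(int, int, string)).
MGU = { T2 ↦ either(float, tup3(int, int, string)), A ↦ tup3(int, int, string), B ↦ either(float, tup3(int, int, string)) }, so A ↦ tup3(int, int, string).

tup3(int, int, string)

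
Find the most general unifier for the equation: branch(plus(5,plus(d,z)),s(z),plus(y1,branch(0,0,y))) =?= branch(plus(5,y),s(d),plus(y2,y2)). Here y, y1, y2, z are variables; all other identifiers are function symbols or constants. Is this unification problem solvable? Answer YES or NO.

Decompose branch/3: plus(5,plus(d,z)) =?= plus(5,y),  s(z) =?= s(d),  plus(y1,branch(0,0,y)) =?= plus(y2,y2).
Decompose plus/2: 5 =?= 5,  plus(d,z) =?= y.
Delete trivial equation 5 =?= 5.
Bind y := plus(d,z); substituting into the one remaining equation that mentions y gives: plus(y1,branch(0,0,plus(d,z))) =?= plus(y2,y2).
Decompose s/1: z =?= d.
Bind z := d; substituting into the remaining equation gives: plus(y1,branch(0,0,plus(d,d))) =?= plus(y2,y2). Substituting into the earlier binding gives y := plus(d,d).
Decompose plus/2: y1 =?= y2,  branch(0,0,plus(d,d)) =?= y2.
Bind y1 := y2; no other remaining equation mentions y1.
Bind y2 := branch(0,0,plus(d,d)). Substituting into the earlier binding gives y1 := branch(0,0,plus(d,d)).
No equations remain and no clash or occurs-check failure arose, so a unifier exists.

YES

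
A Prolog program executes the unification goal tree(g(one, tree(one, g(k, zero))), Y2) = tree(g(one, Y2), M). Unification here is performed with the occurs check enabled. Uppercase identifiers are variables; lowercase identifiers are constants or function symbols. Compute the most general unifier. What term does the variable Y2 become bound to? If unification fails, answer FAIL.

Decompose tree/2: g(one, tree(one, g(k, zero))) = g(one, Y2),  Y2 = M.
Decompose g/2: one = one,  tree(one, g(k, zero)) = Y2.
Delete trivial equation one = one.
Bind Y2 := tree(one, g(k, zero)); substituting into the remaining equation gives: tree(one, g(k, zero)) = M.
Bind M := tree(one, g(k, zero)).
MGU = { Y2 -> tree(one, g(k, zero)), M -> tree(one, g(k, zero)) }, so Y2 -> tree(one, g(k, zero)).

tree(one, g(k, zero))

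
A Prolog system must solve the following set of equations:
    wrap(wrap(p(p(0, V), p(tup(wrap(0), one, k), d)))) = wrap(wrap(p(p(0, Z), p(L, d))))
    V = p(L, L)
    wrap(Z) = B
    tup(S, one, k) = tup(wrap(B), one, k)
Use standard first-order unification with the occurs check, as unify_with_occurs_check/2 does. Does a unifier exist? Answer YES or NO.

YES

Decompose wrap/1: wrap(p(p(0, V), p(tup(wrap(0), one, k), d))) = wrap(p(p(0, Z), p(L, d))).
Decompose wrap/1: p(p(0, V), p(tup(wrap(0), one, k), d)) = p(p(0, Z), p(L, d)).
Decompose p/2: p(0, V) = p(0, Z),  p(tup(wrap(0), one, k), d) = p(L, d).
Decompose p/2: 0 = 0,  V = Z.
Delete trivial equation 0 = 0.
Bind V := Z; substituting into the one remaining equation that mentions V gives: Z = p(L, L).
Decompose p/2: tup(wrap(0), one, k) = L,  d = d.
Bind L := tup(wrap(0), one, k); substituting into the one remaining equation that mentions L gives: Z = p(tup(wrap(0), one, k), tup(wrap(0), one, k)).
Delete trivial equation d = d.
Bind Z := p(tup(wrap(0), one, k), tup(wrap(0), one, k)); substituting into the one remaining equation that mentions Z gives: wrap(p(tup(wrap(0), one, k), tup(wrap(0), one, k))) = B. Substituting into the earlier binding gives V := p(tup(wrap(0), one, k), tup(wrap(0), one, k)).
Bind B := wrap(p(tup(wrap(0), one, k), tup(wrap(0), one, k))); substituting into the remaining equation gives: tup(S, one, k) = tup(wrap(wrap(p(tup(wrap(0), one, k), tup(wrap(0), one, k)))), one, k).
Decompose tup/3: S = wrap(wrap(p(tup(wrap(0), one, k), tup(wrap(0), one, k)))),  one = one,  k = k.
Bind S := wrap(wrap(p(tup(wrap(0), one, k), tup(wrap(0), one, k)))); no other remaining equation mentions S.
Delete trivial equation one = one.
Delete trivial equation k = k.
No equations remain and no clash or occurs-check failure arose, so a unifier exists.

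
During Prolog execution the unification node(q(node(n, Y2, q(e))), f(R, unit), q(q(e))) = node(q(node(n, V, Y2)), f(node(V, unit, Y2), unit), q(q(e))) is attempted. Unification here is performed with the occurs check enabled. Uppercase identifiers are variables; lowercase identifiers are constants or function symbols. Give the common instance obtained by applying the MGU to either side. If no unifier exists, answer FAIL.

Decompose node/3: q(node(n, Y2, q(e))) = q(node(n, V, Y2)),  f(R, unit) = f(node(V, unit, Y2), unit),  q(q(e)) = q(q(e)).
Decompose q/1: node(n, Y2, q(e)) = node(n, V, Y2).
Decompose node/3: n = n,  Y2 = V,  q(e) = Y2.
Delete trivial equation n = n.
Bind Y2 := V; substituting into the 2 remaining equations that mention Y2 gives: q(e) = V,  f(R, unit) = f(node(V, unit, V), unit).
Bind V := q(e); substituting into the one remaining equation that mentions V gives: f(R, unit) = f(node(q(e), unit, q(e)), unit). Substituting into the earlier binding gives Y2 := q(e).
Decompose f/2: R = node(q(e), unit, q(e)),  unit = unit.
Bind R := node(q(e), unit, q(e)); no other remaining equation mentions R.
Delete trivial equation unit = unit.
Delete trivial equation q(q(e)) = q(q(e)).
Applying the MGU to either side gives node(q(node(n, q(e), q(e))), f(node(q(e), unit, q(e)), unit), q(q(e))).

node(q(node(n, q(e), q(e))), f(node(q(e), unit, q(e)), unit), q(q(e)))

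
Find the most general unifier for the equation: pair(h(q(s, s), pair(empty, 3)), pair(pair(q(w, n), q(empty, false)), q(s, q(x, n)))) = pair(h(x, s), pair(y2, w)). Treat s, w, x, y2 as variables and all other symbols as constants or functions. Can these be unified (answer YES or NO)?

YES

Decompose pair/2: h(q(s, s), pair(empty, 3)) = h(x, s),  pair(pair(q(w, n), q(empty, false)), q(s, q(x, n))) = pair(y2, w).
Decompose h/2: q(s, s) = x,  pair(empty, 3) = s.
Bind x := q(s, s); substituting into the one remaining equation that mentions x gives: pair(pair(q(w, n), q(empty, false)), q(s, q(q(s, s), n))) = pair(y2, w).
Bind s := pair(empty, 3); substituting into the remaining equation gives: pair(pair(q(w, n), q(empty, false)), q(pair(empty, 3), q(q(pair(empty, 3), pair(empty, 3)), n))) = pair(y2, w). Substituting into the earlier binding gives x := q(pair(empty, 3), pair(empty, 3)).
Decompose pair/2: pair(q(w, n), q(empty, false)) = y2,  q(pair(empty, 3), q(q(pair(empty, 3), pair(empty, 3)), n)) = w.
Bind y2 := pair(q(w, n), q(empty, false)); no other remaining equation mentions y2.
Bind w := q(pair(empty, 3), q(q(pair(empty, 3), pair(empty, 3)), n)). Substituting into the earlier binding gives y2 := pair(q(q(pair(empty, 3), q(q(pair(empty, 3), pair(empty, 3)), n)), n), q(empty, false)).
No equations remain and no clash or occurs-check failure arose, so a unifier exists.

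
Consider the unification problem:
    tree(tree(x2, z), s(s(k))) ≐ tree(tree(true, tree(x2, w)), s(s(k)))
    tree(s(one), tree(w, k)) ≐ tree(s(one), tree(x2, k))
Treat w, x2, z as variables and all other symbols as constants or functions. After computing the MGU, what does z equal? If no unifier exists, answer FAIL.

Decompose tree/2: tree(x2, z) ≐ tree(true, tree(x2, w)),  s(s(k)) ≐ s(s(k)).
Decompose tree/2: x2 ≐ true,  z ≐ tree(x2, w).
Bind x2 := true; substituting into the 2 remaining equations that mention x2 gives: z ≐ tree(true, w),  tree(s(one), tree(w, k)) ≐ tree(s(one), tree(true, k)).
Bind z := tree(true, w); no other remaining equation mentions z.
Delete trivial equation s(s(k)) ≐ s(s(k)).
Decompose tree/2: s(one) ≐ s(one),  tree(w, k) ≐ tree(true, k).
Delete trivial equation s(one) ≐ s(one).
Decompose tree/2: w ≐ true,  k ≐ k.
Bind w := true; no other remaining equation mentions w. Substituting into the earlier binding gives z := tree(true, true).
Delete trivial equation k ≐ k.
MGU = { x2 -> true, z -> tree(true, true), w -> true }, so z -> tree(true, true).

tree(true, true)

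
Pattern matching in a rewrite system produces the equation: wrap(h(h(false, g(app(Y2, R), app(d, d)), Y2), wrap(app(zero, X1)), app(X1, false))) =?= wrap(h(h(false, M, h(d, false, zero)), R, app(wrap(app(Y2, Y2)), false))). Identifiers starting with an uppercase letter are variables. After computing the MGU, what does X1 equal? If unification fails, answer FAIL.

Decompose wrap/1: h(h(false, g(app(Y2, R), app(d, d)), Y2), wrap(app(zero, X1)), app(X1, false)) =?= h(h(false, M, h(d, false, zero)), R, app(wrap(app(Y2, Y2)), false)).
Decompose h/3: h(false, g(app(Y2, R), app(d, d)), Y2) =?= h(false, M, h(d, false, zero)),  wrap(app(zero, X1)) =?= R,  app(X1, false) =?= app(wrap(app(Y2, Y2)), false).
Decompose h/3: false =?= false,  g(app(Y2, R), app(d, d)) =?= M,  Y2 =?= h(d, false, zero).
Delete trivial equation false =?= false.
Bind M := g(app(Y2, R), app(d, d)); no other remaining equation mentions M.
Bind Y2 := h(d, false, zero); substituting into the one remaining equation that mentions Y2 gives: app(X1, false) =?= app(wrap(app(h(d, false, zero), h(d, false, zero))), false). Substituting into the earlier binding gives M := g(app(h(d, false, zero), R), app(d, d)).
Bind R := wrap(app(zero, X1)); no other remaining equation mentions R. Substituting into the earlier binding gives M := g(app(h(d, false, zero), wrap(app(zero, X1))), app(d, d)).
Decompose app/2: X1 =?= wrap(app(h(d, false, zero), h(d, false, zero))),  false =?= false.
Bind X1 := wrap(app(h(d, false, zero), h(d, false, zero))); no other remaining equation mentions X1. Substituting into the earlier bindings gives M := g(app(h(d, false, zero), wrap(app(zero, wrap(app(h(d, false, zero), h(d, false, zero)))))), app(d, d)), R := wrap(app(zero, wrap(app(h(d, false, zero), h(d, false, zero))))).
Delete trivial equation false =?= false.
MGU = { M -> g(app(h(d, false, zero), wrap(app(zero, wrap(app(h(d, false, zero), h(d, false, zero)))))), app(d, d)), Y2 -> h(d, false, zero), R -> wrap(app(zero, wrap(app(h(d, false, zero), h(d, false, zero))))), X1 -> wrap(app(h(d, false, zero), h(d, false, zero))) }, so X1 -> wrap(app(h(d, false, zero), h(d, false, zero))).

wrap(app(h(d, false, zero), h(d, false, zero)))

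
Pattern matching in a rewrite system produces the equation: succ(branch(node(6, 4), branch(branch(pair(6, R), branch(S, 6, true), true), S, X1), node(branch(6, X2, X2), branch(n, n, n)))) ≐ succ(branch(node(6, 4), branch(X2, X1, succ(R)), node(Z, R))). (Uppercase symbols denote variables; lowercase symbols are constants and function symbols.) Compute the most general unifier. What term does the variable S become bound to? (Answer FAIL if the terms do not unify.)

Decompose succ/1: branch(node(6, 4), branch(branch(pair(6, R), branch(S, 6, true), true), S, X1), node(branch(6, X2, X2), branch(n, n, n))) ≐ branch(node(6, 4), branch(X2, X1, succ(R)), node(Z, R)).
Decompose branch/3: node(6, 4) ≐ node(6, 4),  branch(branch(pair(6, R), branch(S, 6, true), true), S, X1) ≐ branch(X2, X1, succ(R)),  node(branch(6, X2, X2), branch(n, n, n)) ≐ node(Z, R).
Delete trivial equation node(6, 4) ≐ node(6, 4).
Decompose branch/3: branch(pair(6, R), branch(S, 6, true), true) ≐ X2,  S ≐ X1,  X1 ≐ succ(R).
Bind X2 := branch(pair(6, R), branch(S, 6, true), true); substituting into the one remaining equation that mentions X2 gives: node(branch(6, branch(pair(6, R), branch(S, 6, true), true), branch(pair(6, R), branch(S, 6, true), true)), branch(n, n, n)) ≐ node(Z, R).
Bind S := X1; substituting into the one remaining equation that mentions S gives: node(branch(6, branch(pair(6, R), branch(X1, 6, true), true), branch(pair(6, R), branch(X1, 6, true), true)), branch(n, n, n)) ≐ node(Z, R). Substituting into the earlier binding gives X2 := branch(pair(6, R), branch(X1, 6, true), true).
Bind X1 := succ(R); substituting into the remaining equation gives: node(branch(6, branch(pair(6, R), branch(succ(R), 6, true), true), branch(pair(6, R), branch(succ(R), 6, true), true)), branch(n, n, n)) ≐ node(Z, R). Substituting into the earlier bindings gives X2 := branch(pair(6, R), branch(succ(R), 6, true), true), S := succ(R).
Decompose node/2: branch(6, branch(pair(6, R), branch(succ(R), 6, true), true), branch(pair(6, R), branch(succ(R), 6, true), true)) ≐ Z,  branch(n, n, n) ≐ R.
Bind Z := branch(6, branch(pair(6, R), branch(succ(R), 6, true), true), branch(pair(6, R), branch(succ(R), 6, true), true)); no other remaining equation mentions Z.
Bind R := branch(n, n, n). Substituting into the earlier bindings gives X2 := branch(pair(6, branch(n, n, n)), branch(succ(branch(n, n, n)), 6, true), true), S := succ(branch(n, n, n)), X1 := succ(branch(n, n, n)), Z := branch(6, branch(pair(6, branch(n, n, n)), branch(succ(branch(n, n, n)), 6, true), true), branch(pair(6, branch(n, n, n)), branch(succ(branch(n, n, n)), 6, true), true)).
MGU = { X2 -> branch(pair(6, branch(n, n, n)), branch(succ(branch(n, n, n)), 6, true), true), S -> succ(branch(n, n, n)), X1 -> succ(branch(n, n, n)), Z -> branch(6, branch(pair(6, branch(n, n, n)), branch(succ(branch(n, n, n)), 6, true), true), branch(pair(6, branch(n, n, n)), branch(succ(branch(n, n, n)), 6, true), true)), R -> branch(n, n, n) }, so S -> succ(branch(n, n, n)).

succ(branch(n, n, n))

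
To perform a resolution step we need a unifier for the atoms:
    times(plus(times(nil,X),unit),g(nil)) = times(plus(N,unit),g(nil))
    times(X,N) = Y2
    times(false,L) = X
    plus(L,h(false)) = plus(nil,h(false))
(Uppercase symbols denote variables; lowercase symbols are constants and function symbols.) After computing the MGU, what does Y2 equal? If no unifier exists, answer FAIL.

Decompose times/2: plus(times(nil,X),unit) = plus(N,unit),  g(nil) = g(nil).
Decompose plus/2: times(nil,X) = N,  unit = unit.
Bind N := times(nil,X); substituting into the one remaining equation that mentions N gives: times(X,times(nil,X)) = Y2.
Delete trivial equation unit = unit.
Delete trivial equation g(nil) = g(nil).
Bind Y2 := times(X,times(nil,X)); no other remaining equation mentions Y2.
Bind X := times(false,L); no other remaining equation mentions X. Substituting into the earlier bindings gives N := times(nil,times(false,L)), Y2 := times(times(false,L),times(nil,times(false,L))).
Decompose plus/2: L = nil,  h(false) = h(false).
Bind L := nil; no other remaining equation mentions L. Substituting into the earlier bindings gives N := times(nil,times(false,nil)), Y2 := times(times(false,nil),times(nil,times(false,nil))), X := times(false,nil).
Delete trivial equation h(false) = h(false).
MGU = { N ↦ times(nil,times(false,nil)), Y2 ↦ times(times(false,nil),times(nil,times(false,nil))), X ↦ times(false,nil), L ↦ nil }, so Y2 ↦ times(times(false,nil),times(nil,times(false,nil))).

times(times(false,nil),times(nil,times(false,nil)))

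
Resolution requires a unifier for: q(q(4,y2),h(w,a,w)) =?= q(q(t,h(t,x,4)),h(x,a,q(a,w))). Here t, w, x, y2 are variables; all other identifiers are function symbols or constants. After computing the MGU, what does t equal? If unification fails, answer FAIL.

FAIL

Decompose q/2: q(4,y2) =?= q(t,h(t,x,4)),  h(w,a,w) =?= h(x,a,q(a,w)).
Decompose q/2: 4 =?= t,  y2 =?= h(t,x,4).
Bind t := 4; substituting into the one remaining equation that mentions t gives: y2 =?= h(4,x,4).
Bind y2 := h(4,x,4); no other remaining equation mentions y2.
Decompose h/3: w =?= x,  a =?= a,  w =?= q(a,w).
Bind w := x; substituting into the one remaining equation that mentions w gives: x =?= q(a,x).
Delete trivial equation a =?= a.
Occurs check fails: x occurs in q(a,x); the equation x =?= q(a,x) has no finite solution.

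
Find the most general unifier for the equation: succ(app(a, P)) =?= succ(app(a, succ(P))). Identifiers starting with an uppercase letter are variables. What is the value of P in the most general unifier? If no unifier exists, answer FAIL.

FAIL

Decompose succ/1: app(a, P) =?= app(a, succ(P)).
Decompose app/2: a =?= a,  P =?= succ(P).
Delete trivial equation a =?= a.
Occurs check fails: P occurs in succ(P); the equation P =?= succ(P) has no finite solution.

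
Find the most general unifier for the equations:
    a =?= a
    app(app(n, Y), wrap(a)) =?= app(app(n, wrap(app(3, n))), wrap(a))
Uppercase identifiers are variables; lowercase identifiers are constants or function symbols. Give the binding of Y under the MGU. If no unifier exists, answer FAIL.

wrap(app(3, n))

Delete trivial equation a =?= a.
Decompose app/2: app(n, Y) =?= app(n, wrap(app(3, n))),  wrap(a) =?= wrap(a).
Decompose app/2: n =?= n,  Y =?= wrap(app(3, n)).
Delete trivial equation n =?= n.
Bind Y := wrap(app(3, n)); no other remaining equation mentions Y.
Delete trivial equation wrap(a) =?= wrap(a).
MGU = { Y := wrap(app(3, n)) }, so Y := wrap(app(3, n)).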